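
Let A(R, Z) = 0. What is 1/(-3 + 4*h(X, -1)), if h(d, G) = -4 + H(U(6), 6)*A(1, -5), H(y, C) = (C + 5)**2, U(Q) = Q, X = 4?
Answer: -1/19 ≈ -0.052632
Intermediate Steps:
H(y, C) = (5 + C)**2
h(d, G) = -4 (h(d, G) = -4 + (5 + 6)**2*0 = -4 + 11**2*0 = -4 + 121*0 = -4 + 0 = -4)
1/(-3 + 4*h(X, -1)) = 1/(-3 + 4*(-4)) = 1/(-3 - 16) = 1/(-19) = -1/19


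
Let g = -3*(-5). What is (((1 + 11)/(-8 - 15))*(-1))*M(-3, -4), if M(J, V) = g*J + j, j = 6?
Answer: -468/23 ≈ -20.348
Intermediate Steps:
g = 15
M(J, V) = 6 + 15*J (M(J, V) = 15*J + 6 = 6 + 15*J)
(((1 + 11)/(-8 - 15))*(-1))*M(-3, -4) = (((1 + 11)/(-8 - 15))*(-1))*(6 + 15*(-3)) = ((12/(-23))*(-1))*(6 - 45) = ((12*(-1/23))*(-1))*(-39) = -12/23*(-1)*(-39) = (12/23)*(-39) = -468/23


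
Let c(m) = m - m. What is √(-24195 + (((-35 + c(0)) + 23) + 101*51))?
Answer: 4*I*√1191 ≈ 138.04*I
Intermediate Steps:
c(m) = 0
√(-24195 + (((-35 + c(0)) + 23) + 101*51)) = √(-24195 + (((-35 + 0) + 23) + 101*51)) = √(-24195 + ((-35 + 23) + 5151)) = √(-24195 + (-12 + 5151)) = √(-24195 + 5139) = √(-19056) = 4*I*√1191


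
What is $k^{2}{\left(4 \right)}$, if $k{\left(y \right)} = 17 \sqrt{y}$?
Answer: $1156$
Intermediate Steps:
$k^{2}{\left(4 \right)} = \left(17 \sqrt{4}\right)^{2} = \left(17 \cdot 2\right)^{2} = 34^{2} = 1156$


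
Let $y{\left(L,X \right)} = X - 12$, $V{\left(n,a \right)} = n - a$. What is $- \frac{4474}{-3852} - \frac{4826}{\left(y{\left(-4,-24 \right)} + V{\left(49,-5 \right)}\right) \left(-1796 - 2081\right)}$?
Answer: $\frac{3063077}{2489034} \approx 1.2306$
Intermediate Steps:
$y{\left(L,X \right)} = -12 + X$ ($y{\left(L,X \right)} = X - 12 = -12 + X$)
$- \frac{4474}{-3852} - \frac{4826}{\left(y{\left(-4,-24 \right)} + V{\left(49,-5 \right)}\right) \left(-1796 - 2081\right)} = - \frac{4474}{-3852} - \frac{4826}{\left(\left(-12 - 24\right) + \left(49 - -5\right)\right) \left(-1796 - 2081\right)} = \left(-4474\right) \left(- \frac{1}{3852}\right) - \frac{4826}{\left(-36 + \left(49 + 5\right)\right) \left(-3877\right)} = \frac{2237}{1926} - \frac{4826}{\left(-36 + 54\right) \left(-3877\right)} = \frac{2237}{1926} - \frac{4826}{18 \left(-3877\right)} = \frac{2237}{1926} - \frac{4826}{-69786} = \frac{2237}{1926} - - \frac{2413}{34893} = \frac{2237}{1926} + \frac{2413}{34893} = \frac{3063077}{2489034}$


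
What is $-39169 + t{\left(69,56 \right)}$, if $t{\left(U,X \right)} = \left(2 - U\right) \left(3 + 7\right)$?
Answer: $-39839$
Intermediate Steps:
$t{\left(U,X \right)} = 20 - 10 U$ ($t{\left(U,X \right)} = \left(2 - U\right) 10 = 20 - 10 U$)
$-39169 + t{\left(69,56 \right)} = -39169 + \left(20 - 690\right) = -39169 - 670 = -39839$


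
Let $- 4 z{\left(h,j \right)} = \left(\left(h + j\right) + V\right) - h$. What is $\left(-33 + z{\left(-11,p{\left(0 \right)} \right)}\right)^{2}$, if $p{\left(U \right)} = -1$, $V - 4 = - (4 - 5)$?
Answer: $1156$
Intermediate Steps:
$V = 5$ ($V = 4 - \left(4 - 5\right) = 4 - -1 = 4 + 1 = 5$)
$z{\left(h,j \right)} = - \frac{5}{4} - \frac{j}{4}$ ($z{\left(h,j \right)} = - \frac{\left(\left(h + j\right) + 5\right) - h}{4} = - \frac{\left(5 + h + j\right) - h}{4} = - \frac{5 + j}{4} = - \frac{5}{4} - \frac{j}{4}$)
$\left(-33 + z{\left(-11,p{\left(0 \right)} \right)}\right)^{2} = \left(-33 - 1\right)^{2} = \left(-34\right)^{2} = 1156$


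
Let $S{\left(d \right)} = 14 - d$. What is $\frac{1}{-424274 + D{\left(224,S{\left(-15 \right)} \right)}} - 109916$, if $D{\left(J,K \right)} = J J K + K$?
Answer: $- \frac{113307897843}{1030859} \approx -1.0992 \cdot 10^{5}$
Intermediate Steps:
$D{\left(J,K \right)} = K + K J^{2}$ ($D{\left(J,K \right)} = J^{2} K + K = K J^{2} + K = K + K J^{2}$)
$\frac{1}{-424274 + D{\left(224,S{\left(-15 \right)} \right)}} - 109916 = \frac{1}{-424274 + \left(14 - -15\right) \left(1 + 224^{2}\right)} - 109916 = \frac{1}{-424274 + \left(14 + 15\right) \left(1 + 50176\right)} - 109916 = \frac{1}{-424274 + 29 \cdot 50177} - 109916 = \frac{1}{-424274 + 1455133} - 109916 = \frac{1}{1030859} - 109916 = - \frac{113307897843}{1030859}$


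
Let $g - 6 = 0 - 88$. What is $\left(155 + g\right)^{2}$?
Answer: $5329$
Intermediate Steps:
$g = -82$ ($g = 6 + \left(0 - 88\right) = 6 - 88 = -82$)
$\left(155 + g\right)^{2} = \left(155 - 82\right)^{2} = 73^{2} = 5329$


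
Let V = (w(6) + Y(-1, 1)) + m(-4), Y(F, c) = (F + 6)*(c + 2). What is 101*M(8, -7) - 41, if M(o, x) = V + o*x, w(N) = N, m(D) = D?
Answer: -3980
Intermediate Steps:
Y(F, c) = (2 + c)*(6 + F) (Y(F, c) = (6 + F)*(2 + c) = (2 + c)*(6 + F))
V = 17 (V = (6 + (12 + 2*(-1) + 6*1 - 1*1)) - 4 = (6 + (12 - 2 + 6 - 1)) - 4 = (6 + 15) - 4 = 21 - 4 = 17)
M(o, x) = 17 + o*x
101*M(8, -7) - 41 = 101*(17 + 8*(-7)) - 41 = 101*(17 - 56) - 41 = 101*(-39) - 41 = -3939 - 41 = -3980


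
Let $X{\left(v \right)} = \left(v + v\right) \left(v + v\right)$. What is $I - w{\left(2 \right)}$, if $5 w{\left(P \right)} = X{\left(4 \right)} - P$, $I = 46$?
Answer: $\frac{168}{5} \approx 33.6$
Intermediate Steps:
$X{\left(v \right)} = 4 v^{2}$ ($X{\left(v \right)} = 2 v 2 v = 4 v^{2}$)
$w{\left(P \right)} = \frac{64}{5} - \frac{P}{5}$ ($w{\left(P \right)} = \frac{4 \cdot 4^{2} - P}{5} = \frac{4 \cdot 16 - P}{5} = \frac{64 - P}{5} = \frac{64}{5} - \frac{P}{5}$)
$I - w{\left(2 \right)} = 46 - \left(\frac{64}{5} - \frac{2}{5}\right) = 46 - \frac{62}{5} = \frac{168}{5}$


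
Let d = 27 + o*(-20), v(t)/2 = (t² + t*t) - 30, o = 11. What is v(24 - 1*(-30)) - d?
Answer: 11797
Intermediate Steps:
v(t) = -60 + 4*t² (v(t) = 2*((t² + t*t) - 30) = 2*((t² + t²) - 30) = 2*(2*t² - 30) = 2*(-30 + 2*t²) = -60 + 4*t²)
d = -193 (d = 27 + 11*(-20) = 27 - 220 = -193)
v(24 - 1*(-30)) - d = (-60 + 4*(24 - 1*(-30))²) - 1*(-193) = (-60 + 4*(24 + 30)²) + 193 = (-60 + 4*54²) + 193 = (-60 + 4*2916) + 193 = (-60 + 11664) + 193 = 11604 + 193 = 11797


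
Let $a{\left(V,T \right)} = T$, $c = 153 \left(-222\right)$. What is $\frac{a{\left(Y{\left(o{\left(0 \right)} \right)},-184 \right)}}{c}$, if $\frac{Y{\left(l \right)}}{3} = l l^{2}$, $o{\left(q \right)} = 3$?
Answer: $\frac{92}{16983} \approx 0.0054172$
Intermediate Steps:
$c = -33966$
$Y{\left(l \right)} = 3 l^{3}$ ($Y{\left(l \right)} = 3 l l^{2} = 3 l^{3}$)
$\frac{a{\left(Y{\left(o{\left(0 \right)} \right)},-184 \right)}}{c} = - \frac{184}{-33966} = \left(-184\right) \left(- \frac{1}{33966}\right) = \frac{92}{16983}$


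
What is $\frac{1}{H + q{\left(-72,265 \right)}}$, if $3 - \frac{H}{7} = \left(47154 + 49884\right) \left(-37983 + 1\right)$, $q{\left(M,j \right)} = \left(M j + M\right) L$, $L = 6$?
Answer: $\frac{1}{25799766321} \approx 3.876 \cdot 10^{-11}$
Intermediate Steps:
$q{\left(M,j \right)} = 6 M + 6 M j$ ($q{\left(M,j \right)} = \left(M j + M\right) 6 = \left(M + M j\right) 6 = 6 M + 6 M j$)
$H = 25799881233$ ($H = 21 - 7 \left(47154 + 49884\right) \left(-37983 + 1\right) = 21 - 7 \cdot 97038 \left(-37982\right) = 21 - -25799881212 = 21 + 25799881212 = 25799881233$)
$\frac{1}{H + q{\left(-72,265 \right)}} = \frac{1}{25799881233 + 6 \left(-72\right) \left(1 + 265\right)} = \frac{1}{25799881233 + 6 \left(-72\right) 266} = \frac{1}{25799881233 - 114912} = \frac{1}{25799766321}$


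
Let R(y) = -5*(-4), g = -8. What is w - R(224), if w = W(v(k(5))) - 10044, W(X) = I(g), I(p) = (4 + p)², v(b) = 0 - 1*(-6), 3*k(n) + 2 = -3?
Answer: -10048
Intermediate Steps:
k(n) = -5/3 (k(n) = -⅔ + (⅓)*(-3) = -⅔ - 1 = -5/3)
R(y) = 20
v(b) = 6 (v(b) = 0 + 6 = 6)
W(X) = 16 (W(X) = (4 - 8)² = (-4)² = 16)
w = -10028 (w = 16 - 10044 = -10028)
w - R(224) = -10028 - 1*20 = -10028 - 20 = -10048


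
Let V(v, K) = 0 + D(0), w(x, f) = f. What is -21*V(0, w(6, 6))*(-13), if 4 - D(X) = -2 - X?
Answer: 1638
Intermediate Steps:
D(X) = 6 + X (D(X) = 4 - (-2 - X) = 4 + (2 + X) = 6 + X)
V(v, K) = 6 (V(v, K) = 0 + (6 + 0) = 0 + 6 = 6)
-21*V(0, w(6, 6))*(-13) = -21*6*(-13) = -126*(-13) = 1638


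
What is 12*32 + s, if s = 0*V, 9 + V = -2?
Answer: 384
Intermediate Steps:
V = -11 (V = -9 - 2 = -11)
s = 0 (s = 0*(-11) = 0)
12*32 + s = 12*32 + 0 = 384 + 0 = 384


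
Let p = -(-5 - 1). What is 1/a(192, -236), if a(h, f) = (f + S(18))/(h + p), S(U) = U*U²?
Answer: 99/2798 ≈ 0.035382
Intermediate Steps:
S(U) = U³
p = 6 (p = -1*(-6) = 6)
a(h, f) = (5832 + f)/(6 + h) (a(h, f) = (f + 18³)/(h + 6) = (f + 5832)/(6 + h) = (5832 + f)/(6 + h))
1/a(192, -236) = 1/((5832 - 236)/(6 + 192)) = 1/(5596/198) = 1/((1/198)*5596) = 1/(2798/99) = 99/2798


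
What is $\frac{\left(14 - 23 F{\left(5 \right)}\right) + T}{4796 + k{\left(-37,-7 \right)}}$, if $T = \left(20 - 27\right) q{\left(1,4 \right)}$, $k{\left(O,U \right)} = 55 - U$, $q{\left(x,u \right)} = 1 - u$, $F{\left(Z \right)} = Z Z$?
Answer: $- \frac{270}{2429} \approx -0.11116$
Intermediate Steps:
$F{\left(Z \right)} = Z^{2}$
$T = 21$ ($T = \left(20 - 27\right) \left(1 - 4\right) = - 7 \left(1 - 4\right) = \left(-7\right) \left(-3\right) = 21$)
$\frac{\left(14 - 23 F{\left(5 \right)}\right) + T}{4796 + k{\left(-37,-7 \right)}} = \frac{\left(14 - 23 \cdot 5^{2}\right) + 21}{4796 + \left(55 - -7\right)} = \frac{\left(14 - 575\right) + 21}{4796 + \left(55 + 7\right)} = \frac{\left(14 - 575\right) + 21}{4796 + 62} = \frac{-561 + 21}{4858} = \left(-540\right) \frac{1}{4858} = - \frac{270}{2429}$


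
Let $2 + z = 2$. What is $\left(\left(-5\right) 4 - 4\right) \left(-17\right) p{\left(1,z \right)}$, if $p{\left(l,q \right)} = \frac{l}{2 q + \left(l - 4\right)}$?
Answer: $-136$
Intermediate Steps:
$z = 0$ ($z = -2 + 2 = 0$)
$p{\left(l,q \right)} = \frac{l}{-4 + l + 2 q}$ ($p{\left(l,q \right)} = \frac{l}{2 q + \left(-4 + l\right)} = \frac{l}{-4 + l + 2 q}$)
$\left(\left(-5\right) 4 - 4\right) \left(-17\right) p{\left(1,z \right)} = \left(\left(-5\right) 4 - 4\right) \left(-17\right) 1 \frac{1}{-4 + 1 + 2 \cdot 0} = \left(-20 - 4\right) \left(-17\right) 1 \frac{1}{-4 + 1 + 0} = \left(-24\right) \left(-17\right) 1 \frac{1}{-3} = 408 \cdot 1 \left(- \frac{1}{3}\right) = 408 \left(- \frac{1}{3}\right) = -136$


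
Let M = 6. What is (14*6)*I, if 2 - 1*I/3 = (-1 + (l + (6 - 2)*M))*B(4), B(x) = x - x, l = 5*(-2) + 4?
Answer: 504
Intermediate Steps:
l = -6 (l = -10 + 4 = -6)
B(x) = 0
I = 6 (I = 6 - 3*(-1 + (-6 + (6 - 2)*6))*0 = 6 - 3*(-1 + (-6 + 4*6))*0 = 6 - 3*(-1 + (-6 + 24))*0 = 6 - 3*(-1 + 18)*0 = 6 - 51*0 = 6 - 3*0 = 6 + 0 = 6)
(14*6)*I = (14*6)*6 = 84*6 = 504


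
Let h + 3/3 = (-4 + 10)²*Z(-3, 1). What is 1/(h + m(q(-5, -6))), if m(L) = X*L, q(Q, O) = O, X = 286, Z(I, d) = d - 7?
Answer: -1/1933 ≈ -0.00051733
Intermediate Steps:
Z(I, d) = -7 + d
m(L) = 286*L
h = -217 (h = -1 + (-4 + 10)²*(-7 + 1) = -1 + 6²*(-6) = -1 + 36*(-6) = -1 - 216 = -217)
1/(h + m(q(-5, -6))) = 1/(-217 + 286*(-6)) = 1/(-217 - 1716) = 1/(-1933) = -1/1933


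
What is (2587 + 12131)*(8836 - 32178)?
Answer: -343547556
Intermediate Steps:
(2587 + 12131)*(8836 - 32178) = 14718*(-23342) = -343547556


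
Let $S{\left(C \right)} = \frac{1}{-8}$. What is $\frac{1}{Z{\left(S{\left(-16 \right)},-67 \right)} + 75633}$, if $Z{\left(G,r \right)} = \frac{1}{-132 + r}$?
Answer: $\frac{199}{15050966} \approx 1.3222 \cdot 10^{-5}$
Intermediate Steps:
$S{\left(C \right)} = - \frac{1}{8}$
$\frac{1}{Z{\left(S{\left(-16 \right)},-67 \right)} + 75633} = \frac{1}{\frac{1}{-132 - 67} + 75633} = \frac{1}{\frac{1}{-199} + 75633} = \frac{1}{- \frac{1}{199} + 75633} = \frac{1}{\frac{15050966}{199}} = \frac{199}{15050966}$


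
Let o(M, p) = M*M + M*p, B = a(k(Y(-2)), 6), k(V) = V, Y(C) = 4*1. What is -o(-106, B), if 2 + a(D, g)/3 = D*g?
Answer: -4240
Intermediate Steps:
Y(C) = 4
a(D, g) = -6 + 3*D*g (a(D, g) = -6 + 3*(D*g) = -6 + 3*D*g)
B = 66 (B = -6 + 3*4*6 = -6 + 72 = 66)
o(M, p) = M² + M*p
-o(-106, B) = -(-106)*(-106 + 66) = -(-106)*(-40) = -1*4240 = -4240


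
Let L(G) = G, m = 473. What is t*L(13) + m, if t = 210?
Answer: 3203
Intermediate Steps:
t*L(13) + m = 210*13 + 473 = 2730 + 473 = 3203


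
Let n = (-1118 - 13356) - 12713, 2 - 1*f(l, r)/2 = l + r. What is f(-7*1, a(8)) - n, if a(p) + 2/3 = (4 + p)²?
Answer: 80755/3 ≈ 26918.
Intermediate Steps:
a(p) = -⅔ + (4 + p)²
f(l, r) = 4 - 2*l - 2*r (f(l, r) = 4 - 2*(l + r) = 4 + (-2*l - 2*r) = 4 - 2*l - 2*r)
n = -27187 (n = -14474 - 12713 = -27187)
f(-7*1, a(8)) - n = (4 - (-14) - 2*(-⅔ + (4 + 8)²)) - 1*(-27187) = (4 - 2*(-7) - 2*(-⅔ + 12²)) + 27187 = (4 + 14 - 2*(-⅔ + 144)) + 27187 = (4 + 14 - 2*430/3) + 27187 = (4 + 14 - 860/3) + 27187 = -806/3 + 27187 = 80755/3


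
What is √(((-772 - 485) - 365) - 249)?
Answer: I*√1871 ≈ 43.255*I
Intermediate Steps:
√(((-772 - 485) - 365) - 249) = √((-1257 - 365) - 249) = √(-1622 - 249) = √(-1871) = I*√1871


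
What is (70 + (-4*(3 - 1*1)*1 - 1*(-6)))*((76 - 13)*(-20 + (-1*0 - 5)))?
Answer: -107100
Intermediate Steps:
(70 + (-4*(3 - 1*1)*1 - 1*(-6)))*((76 - 13)*(-20 + (-1*0 - 5))) = (70 + (-4*(3 - 1)*1 + 6))*(63*(-20 + (0 - 5))) = (70 + (-4*2*1 + 6))*(63*(-20 - 5)) = (70 + (-8*1 + 6))*(63*(-25)) = (70 + (-8 + 6))*(-1575) = (70 - 2)*(-1575) = 68*(-1575) = -107100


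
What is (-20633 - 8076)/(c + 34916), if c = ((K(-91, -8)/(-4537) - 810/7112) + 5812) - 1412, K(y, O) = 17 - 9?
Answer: -463178718548/634305650819 ≈ -0.73021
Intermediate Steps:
K(y, O) = 8
c = 70985850867/16133572 (c = ((8/(-4537) - 810/7112) + 5812) - 1412 = ((8*(-1/4537) - 810*1/7112) + 5812) - 1412 = ((-8/4537 - 405/3556) + 5812) - 1412 = (-1865933/16133572 + 5812) - 1412 = 93766454531/16133572 - 1412 = 70985850867/16133572 ≈ 4399.9)
(-20633 - 8076)/(c + 34916) = (-20633 - 8076)/(70985850867/16133572 + 34916) = -28709/634305650819/16133572 = -28709*16133572/634305650819 = -463178718548/634305650819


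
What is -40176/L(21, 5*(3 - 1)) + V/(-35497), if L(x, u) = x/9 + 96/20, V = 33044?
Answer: -1945040708/345289 ≈ -5633.1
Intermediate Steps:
L(x, u) = 24/5 + x/9 (L(x, u) = x*(1/9) + 96*(1/20) = x/9 + 24/5 = 24/5 + x/9)
-40176/L(21, 5*(3 - 1)) + V/(-35497) = -40176/(24/5 + (1/9)*21) + 33044/(-35497) = -40176/(24/5 + 7/3) + 33044*(-1/35497) = -40176/107/15 - 3004/3227 = -40176*15/107 - 3004/3227 = -602640/107 - 3004/3227 = -1945040708/345289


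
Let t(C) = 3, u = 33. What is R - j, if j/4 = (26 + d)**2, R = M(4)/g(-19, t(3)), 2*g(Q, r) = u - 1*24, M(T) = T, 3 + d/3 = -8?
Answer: -1756/9 ≈ -195.11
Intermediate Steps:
d = -33 (d = -9 + 3*(-8) = -9 - 24 = -33)
g(Q, r) = 9/2 (g(Q, r) = (33 - 1*24)/2 = (33 - 24)/2 = (1/2)*9 = 9/2)
R = 8/9 (R = 4/(9/2) = 4*(2/9) = 8/9 ≈ 0.88889)
j = 196 (j = 4*(26 - 33)**2 = 4*(-7)**2 = 4*49 = 196)
R - j = 8/9 - 1*196 = 8/9 - 196 = -1756/9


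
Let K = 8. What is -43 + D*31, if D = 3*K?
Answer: 701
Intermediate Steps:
D = 24 (D = 3*8 = 24)
-43 + D*31 = -43 + 24*31 = -43 + 744 = 701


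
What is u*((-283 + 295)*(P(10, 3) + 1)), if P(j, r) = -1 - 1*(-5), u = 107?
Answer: 6420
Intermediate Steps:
P(j, r) = 4 (P(j, r) = -1 + 5 = 4)
u*((-283 + 295)*(P(10, 3) + 1)) = 107*((-283 + 295)*(4 + 1)) = 107*(12*5) = 107*60 = 6420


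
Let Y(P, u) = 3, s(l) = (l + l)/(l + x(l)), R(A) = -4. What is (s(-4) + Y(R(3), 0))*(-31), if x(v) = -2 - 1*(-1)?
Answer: -713/5 ≈ -142.60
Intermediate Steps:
x(v) = -1 (x(v) = -2 + 1 = -1)
s(l) = 2*l/(-1 + l) (s(l) = (l + l)/(l - 1) = (2*l)/(-1 + l) = 2*l/(-1 + l))
(s(-4) + Y(R(3), 0))*(-31) = (2*(-4)/(-1 - 4) + 3)*(-31) = (2*(-4)/(-5) + 3)*(-31) = (2*(-4)*(-⅕) + 3)*(-31) = (8/5 + 3)*(-31) = (23/5)*(-31) = -713/5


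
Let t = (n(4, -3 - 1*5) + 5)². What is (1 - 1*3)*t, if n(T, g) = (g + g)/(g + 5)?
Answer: -1922/9 ≈ -213.56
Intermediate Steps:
n(T, g) = 2*g/(5 + g) (n(T, g) = (2*g)/(5 + g) = 2*g/(5 + g))
t = 961/9 (t = (2*(-3 - 1*5)/(5 + (-3 - 1*5)) + 5)² = (2*(-3 - 5)/(5 + (-3 - 5)) + 5)² = (2*(-8)/(5 - 8) + 5)² = (2*(-8)/(-3) + 5)² = (2*(-8)*(-⅓) + 5)² = (16/3 + 5)² = (31/3)² = 961/9 ≈ 106.78)
(1 - 1*3)*t = (1 - 1*3)*(961/9) = (1 - 3)*(961/9) = -2*961/9 = -1922/9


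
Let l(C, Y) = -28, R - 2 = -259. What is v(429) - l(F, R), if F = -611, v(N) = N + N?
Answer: 886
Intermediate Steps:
v(N) = 2*N
R = -257 (R = 2 - 259 = -257)
v(429) - l(F, R) = 2*429 - 1*(-28) = 858 + 28 = 886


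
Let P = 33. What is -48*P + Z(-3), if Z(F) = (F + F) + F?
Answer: -1593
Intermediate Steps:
Z(F) = 3*F (Z(F) = 2*F + F = 3*F)
-48*P + Z(-3) = -48*33 + 3*(-3) = -1584 - 9 = -1593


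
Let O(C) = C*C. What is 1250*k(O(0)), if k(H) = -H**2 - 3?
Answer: -3750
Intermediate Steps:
O(C) = C**2
k(H) = -3 - H**2
1250*k(O(0)) = 1250*(-3 - (0**2)**2) = 1250*(-3 - 1*0**2) = 1250*(-3 - 1*0) = 1250*(-3 + 0) = 1250*(-3) = -3750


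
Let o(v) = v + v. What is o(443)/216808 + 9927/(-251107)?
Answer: -964886107/27221003228 ≈ -0.035446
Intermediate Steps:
o(v) = 2*v
o(443)/216808 + 9927/(-251107) = (2*443)/216808 + 9927/(-251107) = 886*(1/216808) + 9927*(-1/251107) = 443/108404 - 9927/251107 = -964886107/27221003228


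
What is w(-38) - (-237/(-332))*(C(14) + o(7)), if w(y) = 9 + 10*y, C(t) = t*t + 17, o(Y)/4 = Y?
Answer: -180289/332 ≈ -543.04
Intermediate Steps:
o(Y) = 4*Y
C(t) = 17 + t² (C(t) = t² + 17 = 17 + t²)
w(-38) - (-237/(-332))*(C(14) + o(7)) = (9 + 10*(-38)) - (-237/(-332))*((17 + 14²) + 4*7) = (9 - 380) - (-237*(-1/332))*((17 + 196) + 28) = -371 - 237*(213 + 28)/332 = -371 - 237*241/332 = -371 - 1*57117/332 = -371 - 57117/332 = -180289/332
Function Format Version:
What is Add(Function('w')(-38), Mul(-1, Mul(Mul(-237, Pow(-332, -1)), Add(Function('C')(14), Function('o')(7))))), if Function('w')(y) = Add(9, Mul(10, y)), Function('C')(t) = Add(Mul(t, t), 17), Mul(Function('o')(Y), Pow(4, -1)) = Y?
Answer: Rational(-180289, 332) ≈ -543.04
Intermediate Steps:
Function('o')(Y) = Mul(4, Y)
Function('C')(t) = Add(17, Pow(t, 2)) (Function('C')(t) = Add(Pow(t, 2), 17) = Add(17, Pow(t, 2)))
Add(Function('w')(-38), Mul(-1, Mul(Mul(-237, Pow(-332, -1)), Add(Function('C')(14), Function('o')(7))))) = Add(Add(9, Mul(10, -38)), Mul(-1, Mul(Mul(-237, Pow(-332, -1)), Add(Add(17, Pow(14, 2)), Mul(4, 7))))) = Add(Add(9, -380), Mul(-1, Mul(Mul(-237, Rational(-1, 332)), Add(Add(17, 196), 28)))) = Add(-371, Mul(-1, Mul(Rational(237, 332), Add(213, 28)))) = Add(-371, Mul(-1, Mul(Rational(237, 332), 241))) = Add(-371, Mul(-1, Rational(57117, 332))) = Add(-371, Rational(-57117, 332)) = Rational(-180289, 332)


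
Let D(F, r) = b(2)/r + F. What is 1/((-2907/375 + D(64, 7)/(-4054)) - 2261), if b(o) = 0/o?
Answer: -253375/574849038 ≈ -0.00044077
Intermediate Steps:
b(o) = 0
D(F, r) = F (D(F, r) = 0/r + F = 0 + F = F)
1/((-2907/375 + D(64, 7)/(-4054)) - 2261) = 1/((-2907/375 + 64/(-4054)) - 2261) = 1/((-2907*1/375 + 64*(-1/4054)) - 2261) = 1/((-969/125 - 32/2027) - 2261) = 1/(-1968163/253375 - 2261) = 1/(-574849038/253375) = -253375/574849038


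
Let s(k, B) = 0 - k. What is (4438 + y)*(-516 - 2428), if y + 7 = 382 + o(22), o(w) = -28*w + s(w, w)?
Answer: -12291200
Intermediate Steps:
s(k, B) = -k
o(w) = -29*w (o(w) = -28*w - w = -29*w)
y = -263 (y = -7 + (382 - 29*22) = -7 + (382 - 638) = -7 - 256 = -263)
(4438 + y)*(-516 - 2428) = (4438 - 263)*(-516 - 2428) = 4175*(-2944) = -12291200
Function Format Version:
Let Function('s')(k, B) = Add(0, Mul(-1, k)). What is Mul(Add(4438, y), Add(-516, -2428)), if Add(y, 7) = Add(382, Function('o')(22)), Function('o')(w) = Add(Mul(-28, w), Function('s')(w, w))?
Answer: -12291200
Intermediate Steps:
Function('s')(k, B) = Mul(-1, k)
Function('o')(w) = Mul(-29, w) (Function('o')(w) = Add(Mul(-28, w), Mul(-1, w)) = Mul(-29, w))
y = -263 (y = Add(-7, Add(382, Mul(-29, 22))) = Add(-7, Add(382, -638)) = Add(-7, -256) = -263)
Mul(Add(4438, y), Add(-516, -2428)) = Mul(Add(4438, -263), Add(-516, -2428)) = Mul(4175, -2944) = -12291200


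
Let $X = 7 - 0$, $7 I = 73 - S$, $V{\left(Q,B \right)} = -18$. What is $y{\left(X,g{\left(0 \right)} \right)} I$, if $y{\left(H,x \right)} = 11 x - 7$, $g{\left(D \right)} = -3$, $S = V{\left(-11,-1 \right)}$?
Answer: $-520$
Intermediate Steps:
$S = -18$
$I = 13$ ($I = \frac{73 - -18}{7} = \frac{73 + 18}{7} = \frac{1}{7} \cdot 91 = 13$)
$X = 7$ ($X = 7 + 0 = 7$)
$y{\left(H,x \right)} = -7 + 11 x$
$y{\left(X,g{\left(0 \right)} \right)} I = \left(-7 + 11 \left(-3\right)\right) 13 = \left(-7 - 33\right) 13 = \left(-40\right) 13 = -520$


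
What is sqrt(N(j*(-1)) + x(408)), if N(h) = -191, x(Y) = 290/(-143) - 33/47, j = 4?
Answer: 2*I*sqrt(2187786315)/6721 ≈ 13.919*I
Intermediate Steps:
x(Y) = -18349/6721 (x(Y) = 290*(-1/143) - 33*1/47 = -290/143 - 33/47 = -18349/6721)
sqrt(N(j*(-1)) + x(408)) = sqrt(-191 - 18349/6721) = sqrt(-1302060/6721) = 2*I*sqrt(2187786315)/6721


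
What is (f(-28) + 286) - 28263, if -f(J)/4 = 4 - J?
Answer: -28105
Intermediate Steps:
f(J) = -16 + 4*J (f(J) = -4*(4 - J) = -16 + 4*J)
(f(-28) + 286) - 28263 = ((-16 + 4*(-28)) + 286) - 28263 = ((-16 - 112) + 286) - 28263 = (-128 + 286) - 28263 = 158 - 28263 = -28105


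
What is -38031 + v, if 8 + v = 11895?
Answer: -26144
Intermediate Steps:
v = 11887 (v = -8 + 11895 = 11887)
-38031 + v = -38031 + 11887 = -26144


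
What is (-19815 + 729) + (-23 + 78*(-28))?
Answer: -21293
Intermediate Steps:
(-19815 + 729) + (-23 + 78*(-28)) = -19086 + (-23 - 2184) = -19086 - 2207 = -21293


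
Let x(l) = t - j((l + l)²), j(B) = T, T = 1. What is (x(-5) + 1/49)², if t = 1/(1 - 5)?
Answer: 58081/38416 ≈ 1.5119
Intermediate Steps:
j(B) = 1
t = -¼ (t = 1/(-4) = -¼ ≈ -0.25000)
x(l) = -5/4 (x(l) = -¼ - 1*1 = -¼ - 1 = -5/4)
(x(-5) + 1/49)² = (-5/4 + 1/49)² = (-241/196)² = 58081/38416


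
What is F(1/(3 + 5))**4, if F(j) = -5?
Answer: 625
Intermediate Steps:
F(1/(3 + 5))**4 = (-5)**4 = 625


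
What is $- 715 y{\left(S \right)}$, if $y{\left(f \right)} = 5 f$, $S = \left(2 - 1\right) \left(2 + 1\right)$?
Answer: $-10725$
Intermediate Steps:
$S = 3$ ($S = 1 \cdot 3 = 3$)
$- 715 y{\left(S \right)} = - 715 \cdot 5 \cdot 3 = \left(-715\right) 15 = -10725$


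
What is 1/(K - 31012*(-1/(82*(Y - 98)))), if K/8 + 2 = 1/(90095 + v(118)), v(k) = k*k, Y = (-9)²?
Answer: -72501243/2772932926 ≈ -0.026146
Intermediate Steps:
Y = 81
v(k) = k²
K = -1664296/104019 (K = -16 + 8/(90095 + 118²) = -16 + 8/(90095 + 13924) = -16 + 8/104019 = -1664296/104019 ≈ -16.000)
1/(K - 31012*(-1/(82*(Y - 98)))) = 1/(-1664296/104019 - 31012*(-1/(82*(81 - 98)))) = 1/(-1664296/104019 - 31012/((-17*(-82)))) = 1/(-1664296/104019 - 31012/1394) = 1/(-1664296/104019 - 31012*1/1394) = 1/(-1664296/104019 - 15506/697) = 1/(-2772932926/72501243) = -72501243/2772932926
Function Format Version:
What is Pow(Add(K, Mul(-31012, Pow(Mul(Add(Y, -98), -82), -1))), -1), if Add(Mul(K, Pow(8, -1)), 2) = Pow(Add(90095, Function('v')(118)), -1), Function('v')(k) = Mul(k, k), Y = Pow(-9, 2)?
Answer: Rational(-72501243, 2772932926) ≈ -0.026146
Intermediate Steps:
Y = 81
Function('v')(k) = Pow(k, 2)
K = Rational(-1664296, 104019) (K = Add(-16, Mul(8, Pow(Add(90095, Pow(118, 2)), -1))) = Add(-16, Mul(8, Pow(Add(90095, 13924), -1))) = Add(-16, Mul(8, Pow(104019, -1))) = Add(-16, Mul(8, Rational(1, 104019))) = Add(-16, Rational(8, 104019)) = Rational(-1664296, 104019) ≈ -16.000)
Pow(Add(K, Mul(-31012, Pow(Mul(Add(Y, -98), -82), -1))), -1) = Pow(Add(Rational(-1664296, 104019), Mul(-31012, Pow(Mul(Add(81, -98), -82), -1))), -1) = Pow(Add(Rational(-1664296, 104019), Mul(-31012, Pow(Mul(-17, -82), -1))), -1) = Pow(Add(Rational(-1664296, 104019), Mul(-31012, Pow(1394, -1))), -1) = Pow(Add(Rational(-1664296, 104019), Mul(-31012, Rational(1, 1394))), -1) = Pow(Add(Rational(-1664296, 104019), Rational(-15506, 697)), -1) = Pow(Rational(-2772932926, 72501243), -1) = Rational(-72501243, 2772932926)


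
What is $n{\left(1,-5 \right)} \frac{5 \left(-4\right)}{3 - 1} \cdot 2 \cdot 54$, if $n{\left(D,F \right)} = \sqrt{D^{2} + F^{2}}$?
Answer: $- 1080 \sqrt{26} \approx -5506.9$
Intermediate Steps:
$n{\left(1,-5 \right)} \frac{5 \left(-4\right)}{3 - 1} \cdot 2 \cdot 54 = \sqrt{1^{2} + \left(-5\right)^{2}} \frac{5 \left(-4\right)}{3 - 1} \cdot 2 \cdot 54 = \sqrt{1 + 25} \cdot \frac{1}{2} \left(-20\right) 2 \cdot 54 = \sqrt{26} \cdot \frac{1}{2} \left(-20\right) 2 \cdot 54 = \sqrt{26} \left(\left(-10\right) 2\right) 54 = \sqrt{26} \left(-20\right) 54 = - 20 \sqrt{26} \cdot 54 = - 1080 \sqrt{26}$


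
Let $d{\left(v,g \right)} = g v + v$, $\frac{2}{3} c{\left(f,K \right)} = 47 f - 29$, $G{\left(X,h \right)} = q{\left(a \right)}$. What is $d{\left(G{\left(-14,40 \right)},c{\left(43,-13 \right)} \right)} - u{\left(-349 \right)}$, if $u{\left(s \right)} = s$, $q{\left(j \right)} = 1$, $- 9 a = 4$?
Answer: $3338$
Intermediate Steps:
$a = - \frac{4}{9}$ ($a = \left(- \frac{1}{9}\right) 4 = - \frac{4}{9} \approx -0.44444$)
$G{\left(X,h \right)} = 1$
$c{\left(f,K \right)} = - \frac{87}{2} + \frac{141 f}{2}$ ($c{\left(f,K \right)} = \frac{3 \left(47 f - 29\right)}{2} = \frac{3 \left(-29 + 47 f\right)}{2} = - \frac{87}{2} + \frac{141 f}{2}$)
$d{\left(v,g \right)} = v + g v$
$d{\left(G{\left(-14,40 \right)},c{\left(43,-13 \right)} \right)} - u{\left(-349 \right)} = 1 \left(1 + \left(- \frac{87}{2} + \frac{141}{2} \cdot 43\right)\right) - -349 = 1 \left(1 + \left(- \frac{87}{2} + \frac{6063}{2}\right)\right) + 349 = 1 \left(1 + 2988\right) + 349 = 1 \cdot 2989 + 349 = 2989 + 349 = 3338$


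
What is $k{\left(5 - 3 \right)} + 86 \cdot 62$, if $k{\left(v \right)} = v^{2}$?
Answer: $5336$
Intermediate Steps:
$k{\left(5 - 3 \right)} + 86 \cdot 62 = \left(5 - 3\right)^{2} + 86 \cdot 62 = 2^{2} + 5332 = 4 + 5332 = 5336$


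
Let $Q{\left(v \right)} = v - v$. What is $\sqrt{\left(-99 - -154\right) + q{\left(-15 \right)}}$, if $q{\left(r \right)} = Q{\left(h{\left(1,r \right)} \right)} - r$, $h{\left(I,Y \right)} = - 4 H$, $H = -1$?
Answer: $\sqrt{70} \approx 8.3666$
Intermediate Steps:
$h{\left(I,Y \right)} = 4$ ($h{\left(I,Y \right)} = \left(-4\right) \left(-1\right) = 4$)
$Q{\left(v \right)} = 0$
$q{\left(r \right)} = - r$ ($q{\left(r \right)} = 0 - r = - r$)
$\sqrt{\left(-99 - -154\right) + q{\left(-15 \right)}} = \sqrt{\left(-99 - -154\right) - -15} = \sqrt{\left(-99 + 154\right) + 15} = \sqrt{55 + 15} = \sqrt{70}$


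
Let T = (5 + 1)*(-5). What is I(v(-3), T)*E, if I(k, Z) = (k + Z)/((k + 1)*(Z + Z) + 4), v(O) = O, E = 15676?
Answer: -129327/31 ≈ -4171.8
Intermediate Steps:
T = -30 (T = 6*(-5) = -30)
I(k, Z) = (Z + k)/(4 + 2*Z*(1 + k)) (I(k, Z) = (Z + k)/((1 + k)*(2*Z) + 4) = (Z + k)/(2*Z*(1 + k) + 4) = (Z + k)/(4 + 2*Z*(1 + k)))
I(v(-3), T)*E = ((-30 - 3)/(2*(2 - 30 - 30*(-3))))*15676 = ((½)*(-33)/(2 - 30 + 90))*15676 = ((½)*(-33)/62)*15676 = ((½)*(1/62)*(-33))*15676 = -33/124*15676 = -129327/31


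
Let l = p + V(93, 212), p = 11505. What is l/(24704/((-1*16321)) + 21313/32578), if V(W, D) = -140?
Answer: -6042833439370/456957439 ≈ -13224.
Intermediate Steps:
l = 11365 (l = 11505 - 140 = 11365)
l/(24704/((-1*16321)) + 21313/32578) = 11365/(24704/((-1*16321)) + 21313/32578) = 11365/(24704/(-16321) + 21313*(1/32578)) = 11365/(24704*(-1/16321) + 21313/32578) = 11365/(-24704/16321 + 21313/32578) = 11365/(-456957439/531705538) = 11365*(-531705538/456957439) = -6042833439370/456957439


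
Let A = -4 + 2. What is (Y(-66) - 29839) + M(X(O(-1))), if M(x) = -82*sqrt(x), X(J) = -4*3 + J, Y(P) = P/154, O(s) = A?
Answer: -208876/7 - 82*I*sqrt(14) ≈ -29839.0 - 306.82*I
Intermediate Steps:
A = -2
O(s) = -2
Y(P) = P/154 (Y(P) = P*(1/154) = P/154)
X(J) = -12 + J
(Y(-66) - 29839) + M(X(O(-1))) = ((1/154)*(-66) - 29839) - 82*sqrt(-12 - 2) = (-3/7 - 29839) - 82*I*sqrt(14) = -208876/7 - 82*I*sqrt(14)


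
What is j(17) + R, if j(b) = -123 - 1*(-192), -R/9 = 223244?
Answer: -2009127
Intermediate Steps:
R = -2009196 (R = -9*223244 = -2009196)
j(b) = 69 (j(b) = -123 + 192 = 69)
j(17) + R = 69 - 2009196 = -2009127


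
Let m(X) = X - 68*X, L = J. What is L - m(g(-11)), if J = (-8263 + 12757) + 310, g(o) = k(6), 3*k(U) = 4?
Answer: 14680/3 ≈ 4893.3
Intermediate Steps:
k(U) = 4/3 (k(U) = (1/3)*4 = 4/3)
g(o) = 4/3
J = 4804 (J = 4494 + 310 = 4804)
L = 4804
m(X) = -67*X
L - m(g(-11)) = 4804 - (-67)*4/3 = 4804 - 1*(-268/3) = 4804 + 268/3 = 14680/3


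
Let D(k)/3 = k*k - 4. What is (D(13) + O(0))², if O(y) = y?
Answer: 245025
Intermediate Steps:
D(k) = -12 + 3*k² (D(k) = 3*(k*k - 4) = 3*(k² - 4) = 3*(-4 + k²) = -12 + 3*k²)
(D(13) + O(0))² = ((-12 + 3*13²) + 0)² = ((-12 + 3*169) + 0)² = ((-12 + 507) + 0)² = (495 + 0)² = 495² = 245025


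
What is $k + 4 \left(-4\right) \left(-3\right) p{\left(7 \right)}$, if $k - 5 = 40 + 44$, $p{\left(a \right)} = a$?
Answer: $425$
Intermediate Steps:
$k = 89$ ($k = 5 + \left(40 + 44\right) = 5 + 84 = 89$)
$k + 4 \left(-4\right) \left(-3\right) p{\left(7 \right)} = 89 + 4 \left(-4\right) \left(-3\right) 7 = 89 + \left(-16\right) \left(-3\right) 7 = 89 + 48 \cdot 7 = 89 + 336 = 425$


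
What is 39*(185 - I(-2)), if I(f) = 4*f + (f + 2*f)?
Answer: 7761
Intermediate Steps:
I(f) = 7*f (I(f) = 4*f + 3*f = 7*f)
39*(185 - I(-2)) = 39*(185 - 7*(-2)) = 39*(185 - 1*(-14)) = 39*(185 + 14) = 39*199 = 7761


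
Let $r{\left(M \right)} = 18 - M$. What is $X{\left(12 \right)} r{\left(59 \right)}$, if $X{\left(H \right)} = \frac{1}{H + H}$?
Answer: $- \frac{41}{24} \approx -1.7083$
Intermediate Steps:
$X{\left(H \right)} = \frac{1}{2 H}$
$X{\left(12 \right)} r{\left(59 \right)} = \frac{1}{2 \cdot 12} \left(18 - 59\right) = \frac{1}{2} \cdot \frac{1}{12} \left(18 - 59\right) = \frac{1}{24} \left(-41\right) = - \frac{41}{24}$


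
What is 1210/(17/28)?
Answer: 33880/17 ≈ 1992.9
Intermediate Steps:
1210/(17/28) = (28/17)*1210 = 33880/17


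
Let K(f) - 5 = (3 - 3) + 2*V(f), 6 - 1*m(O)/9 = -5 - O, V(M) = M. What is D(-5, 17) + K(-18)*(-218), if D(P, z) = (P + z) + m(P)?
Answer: 6824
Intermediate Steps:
m(O) = 99 + 9*O (m(O) = 54 - 9*(-5 - O) = 54 + (45 + 9*O) = 99 + 9*O)
D(P, z) = 99 + z + 10*P (D(P, z) = (P + z) + (99 + 9*P) = 99 + z + 10*P)
K(f) = 5 + 2*f (K(f) = 5 + ((3 - 3) + 2*f) = 5 + (0 + 2*f) = 5 + 2*f)
D(-5, 17) + K(-18)*(-218) = (99 + 17 + 10*(-5)) + (5 + 2*(-18))*(-218) = (99 + 17 - 50) + (5 - 36)*(-218) = 66 - 31*(-218) = 66 + 6758 = 6824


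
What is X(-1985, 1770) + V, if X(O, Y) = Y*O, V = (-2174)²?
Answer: 1212826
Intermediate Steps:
V = 4726276
X(O, Y) = O*Y
X(-1985, 1770) + V = -1985*1770 + 4726276 = -3513450 + 4726276 = 1212826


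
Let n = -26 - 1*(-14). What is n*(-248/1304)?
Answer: 372/163 ≈ 2.2822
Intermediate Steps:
n = -12 (n = -26 + 14 = -12)
n*(-248/1304) = -(-2976)/1304 = -12*(-31/163) = 372/163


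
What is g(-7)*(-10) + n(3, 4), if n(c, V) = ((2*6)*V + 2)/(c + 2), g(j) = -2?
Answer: 30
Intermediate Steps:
n(c, V) = (2 + 12*V)/(2 + c) (n(c, V) = (12*V + 2)/(2 + c) = (2 + 12*V)/(2 + c))
g(-7)*(-10) + n(3, 4) = -2*(-10) + 2*(1 + 6*4)/(2 + 3) = 20 + 2*(1 + 24)/5 = 20 + 2*(⅕)*25 = 20 + 10 = 30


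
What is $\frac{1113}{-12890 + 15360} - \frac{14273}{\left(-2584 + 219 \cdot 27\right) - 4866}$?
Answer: $\frac{36964991}{3796390} \approx 9.7369$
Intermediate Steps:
$\frac{1113}{-12890 + 15360} - \frac{14273}{\left(-2584 + 219 \cdot 27\right) - 4866} = \frac{1113}{2470} - \frac{14273}{\left(-2584 + 5913\right) - 4866} = 1113 \cdot \frac{1}{2470} - \frac{14273}{3329 - 4866} = \frac{1113}{2470} - \frac{14273}{-1537} = \frac{1113}{2470} - - \frac{14273}{1537} = \frac{1113}{2470} + \frac{14273}{1537} = \frac{36964991}{3796390}$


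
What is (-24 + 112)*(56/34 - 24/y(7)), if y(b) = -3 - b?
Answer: 30272/85 ≈ 356.14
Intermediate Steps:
(-24 + 112)*(56/34 - 24/y(7)) = (-24 + 112)*(56/34 - 24/(-3 - 1*7)) = 88*(56*(1/34) - 24/(-3 - 7)) = 88*(28/17 - 24/(-10)) = 88*(28/17 - 24*(-1/10)) = 88*(28/17 + 12/5) = 88*(344/85) = 30272/85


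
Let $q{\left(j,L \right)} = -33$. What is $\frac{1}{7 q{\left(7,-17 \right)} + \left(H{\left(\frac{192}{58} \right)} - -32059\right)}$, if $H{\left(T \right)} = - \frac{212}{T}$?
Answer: $\frac{24}{762335} \approx 3.1482 \cdot 10^{-5}$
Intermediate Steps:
$\frac{1}{7 q{\left(7,-17 \right)} + \left(H{\left(\frac{192}{58} \right)} - -32059\right)} = \frac{1}{7 \left(-33\right) - \left(-32059 + \frac{212}{192 \cdot \frac{1}{58}}\right)} = \frac{1}{-231 + \left(- \frac{212}{192 \cdot \frac{1}{58}} + 32059\right)} = \frac{1}{-231 + \left(- \frac{212}{\frac{96}{29}} + 32059\right)} = \frac{1}{-231 + \left(\left(-212\right) \frac{29}{96} + 32059\right)} = \frac{1}{-231 + \left(- \frac{1537}{24} + 32059\right)} = \frac{1}{-231 + \frac{767879}{24}} = \frac{1}{\frac{762335}{24}} = \frac{24}{762335}$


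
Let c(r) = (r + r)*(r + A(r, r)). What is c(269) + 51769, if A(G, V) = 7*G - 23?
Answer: 1197171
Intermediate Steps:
A(G, V) = -23 + 7*G
c(r) = 2*r*(-23 + 8*r) (c(r) = (r + r)*(r + (-23 + 7*r)) = (2*r)*(-23 + 8*r) = 2*r*(-23 + 8*r))
c(269) + 51769 = 2*269*(-23 + 8*269) + 51769 = 2*269*(-23 + 2152) + 51769 = 2*269*2129 + 51769 = 1145402 + 51769 = 1197171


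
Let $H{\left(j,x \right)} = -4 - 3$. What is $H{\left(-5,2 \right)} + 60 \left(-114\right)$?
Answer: $-6847$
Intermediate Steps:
$H{\left(j,x \right)} = -7$ ($H{\left(j,x \right)} = -4 - 3 = -7$)
$H{\left(-5,2 \right)} + 60 \left(-114\right) = -7 + 60 \left(-114\right) = -7 - 6840 = -6847$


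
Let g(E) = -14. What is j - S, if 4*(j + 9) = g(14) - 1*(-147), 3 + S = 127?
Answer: -399/4 ≈ -99.750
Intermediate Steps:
S = 124 (S = -3 + 127 = 124)
j = 97/4 (j = -9 + (-14 - 1*(-147))/4 = -9 + (-14 + 147)/4 = -9 + (¼)*133 = -9 + 133/4 = 97/4 ≈ 24.250)
j - S = 97/4 - 1*124 = 97/4 - 124 = -399/4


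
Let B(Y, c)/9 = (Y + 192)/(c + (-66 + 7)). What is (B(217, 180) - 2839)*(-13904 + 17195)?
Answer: -1118406858/121 ≈ -9.2430e+6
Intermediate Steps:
B(Y, c) = 9*(192 + Y)/(-59 + c) (B(Y, c) = 9*((Y + 192)/(c + (-66 + 7))) = 9*((192 + Y)/(c - 59)) = 9*((192 + Y)/(-59 + c)) = 9*(192 + Y)/(-59 + c))
(B(217, 180) - 2839)*(-13904 + 17195) = (9*(192 + 217)/(-59 + 180) - 2839)*(-13904 + 17195) = (9*409/121 - 2839)*3291 = (9*(1/121)*409 - 2839)*3291 = (3681/121 - 2839)*3291 = -339838/121*3291 = -1118406858/121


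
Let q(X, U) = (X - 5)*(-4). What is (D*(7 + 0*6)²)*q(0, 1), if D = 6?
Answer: 5880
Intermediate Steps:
q(X, U) = 20 - 4*X (q(X, U) = (-5 + X)*(-4) = 20 - 4*X)
(D*(7 + 0*6)²)*q(0, 1) = (6*(7 + 0*6)²)*(20 - 4*0) = (6*(7 + 0)²)*(20 + 0) = (6*7²)*20 = (6*49)*20 = 294*20 = 5880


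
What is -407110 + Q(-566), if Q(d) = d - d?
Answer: -407110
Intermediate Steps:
Q(d) = 0
-407110 + Q(-566) = -407110 + 0 = -407110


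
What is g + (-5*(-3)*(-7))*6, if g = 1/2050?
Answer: -1291499/2050 ≈ -630.00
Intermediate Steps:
g = 1/2050 ≈ 0.00048780
g + (-5*(-3)*(-7))*6 = 1/2050 + (-5*(-3)*(-7))*6 = 1/2050 + (15*(-7))*6 = 1/2050 - 105*6 = 1/2050 - 630 = -1291499/2050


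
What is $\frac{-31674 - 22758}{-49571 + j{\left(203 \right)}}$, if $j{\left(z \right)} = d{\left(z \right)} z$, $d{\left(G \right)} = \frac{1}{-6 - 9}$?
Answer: $\frac{102060}{92971} \approx 1.0978$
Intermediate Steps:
$d{\left(G \right)} = - \frac{1}{15}$ ($d{\left(G \right)} = \frac{1}{-15} = - \frac{1}{15}$)
$j{\left(z \right)} = - \frac{z}{15}$
$\frac{-31674 - 22758}{-49571 + j{\left(203 \right)}} = \frac{-31674 - 22758}{-49571 - \frac{203}{15}} = - \frac{54432}{-49571 - \frac{203}{15}} = - \frac{54432}{- \frac{743768}{15}} = \left(-54432\right) \left(- \frac{15}{743768}\right) = \frac{102060}{92971}$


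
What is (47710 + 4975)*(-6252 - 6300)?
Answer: -661302120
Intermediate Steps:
(47710 + 4975)*(-6252 - 6300) = 52685*(-12552) = -661302120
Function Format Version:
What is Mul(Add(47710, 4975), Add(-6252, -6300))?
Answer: -661302120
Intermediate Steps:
Mul(Add(47710, 4975), Add(-6252, -6300)) = Mul(52685, -12552) = -661302120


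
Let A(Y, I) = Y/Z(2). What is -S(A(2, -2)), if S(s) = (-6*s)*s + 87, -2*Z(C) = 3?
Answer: -229/3 ≈ -76.333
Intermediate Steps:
Z(C) = -3/2 (Z(C) = -1/2*3 = -3/2)
A(Y, I) = -2*Y/3 (A(Y, I) = Y/(-3/2) = Y*(-2/3) = -2*Y/3)
S(s) = 87 - 6*s**2 (S(s) = -6*s**2 + 87 = 87 - 6*s**2)
-S(A(2, -2)) = -(87 - 6*(-2/3*2)**2) = -(87 - 6*(-4/3)**2) = -(87 - 6*16/9) = -(87 - 32/3) = -1*229/3 = -229/3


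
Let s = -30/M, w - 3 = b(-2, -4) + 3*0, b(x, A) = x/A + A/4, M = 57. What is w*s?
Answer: -25/19 ≈ -1.3158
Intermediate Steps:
b(x, A) = A/4 + x/A (b(x, A) = x/A + A*(¼) = x/A + A/4 = A/4 + x/A)
w = 5/2 (w = 3 + (((¼)*(-4) - 2/(-4)) + 3*0) = 3 + ((-1 - 2*(-¼)) + 0) = 3 + ((-1 + ½) + 0) = 3 + (-½ + 0) = 3 - ½ = 5/2 ≈ 2.5000)
s = -10/19 (s = -30/57 = -30*1/57 = -10/19 ≈ -0.52632)
w*s = (5/2)*(-10/19) = -25/19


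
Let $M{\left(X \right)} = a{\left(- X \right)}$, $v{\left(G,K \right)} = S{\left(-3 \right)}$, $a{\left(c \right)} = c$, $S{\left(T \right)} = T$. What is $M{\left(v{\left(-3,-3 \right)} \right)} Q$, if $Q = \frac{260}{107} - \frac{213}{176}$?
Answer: $\frac{68907}{18832} \approx 3.659$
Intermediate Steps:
$v{\left(G,K \right)} = -3$
$M{\left(X \right)} = - X$
$Q = \frac{22969}{18832}$ ($Q = 260 \cdot \frac{1}{107} - \frac{213}{176} = \frac{260}{107} - \frac{213}{176} = \frac{22969}{18832} \approx 1.2197$)
$M{\left(v{\left(-3,-3 \right)} \right)} Q = \left(-1\right) \left(-3\right) \frac{22969}{18832} = 3 \cdot \frac{22969}{18832} = \frac{68907}{18832}$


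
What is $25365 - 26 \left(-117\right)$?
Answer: $28407$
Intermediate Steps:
$25365 - 26 \left(-117\right) = 25365 - -3042 = 25365 + 3042 = 28407$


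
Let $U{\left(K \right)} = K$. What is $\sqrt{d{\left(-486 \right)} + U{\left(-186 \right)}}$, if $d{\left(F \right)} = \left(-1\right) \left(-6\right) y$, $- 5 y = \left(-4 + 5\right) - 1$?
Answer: $i \sqrt{186} \approx 13.638 i$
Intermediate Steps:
$y = 0$ ($y = - \frac{\left(-4 + 5\right) - 1}{5} = - \frac{1 - 1}{5} = \left(- \frac{1}{5}\right) 0 = 0$)
$d{\left(F \right)} = 0$ ($d{\left(F \right)} = \left(-1\right) \left(-6\right) 0 = 6 \cdot 0 = 0$)
$\sqrt{d{\left(-486 \right)} + U{\left(-186 \right)}} = \sqrt{0 - 186} = \sqrt{-186} = i \sqrt{186}$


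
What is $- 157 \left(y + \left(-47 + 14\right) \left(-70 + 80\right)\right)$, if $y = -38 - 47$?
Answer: $65155$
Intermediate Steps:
$y = -85$
$- 157 \left(y + \left(-47 + 14\right) \left(-70 + 80\right)\right) = - 157 \left(-85 + \left(-47 + 14\right) \left(-70 + 80\right)\right) = - 157 \left(-85 - 330\right) = \left(-157\right) \left(-415\right) = 65155$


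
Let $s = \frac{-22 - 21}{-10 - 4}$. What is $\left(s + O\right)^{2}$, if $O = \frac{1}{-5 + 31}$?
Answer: $\frac{80089}{8281} \approx 9.6714$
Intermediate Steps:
$O = \frac{1}{26} \approx 0.038462$
$s = \frac{43}{14}$ ($s = - \frac{43}{-14} = \left(-43\right) \left(- \frac{1}{14}\right) = \frac{43}{14} \approx 3.0714$)
$\left(s + O\right)^{2} = \left(\frac{43}{14} + \frac{1}{26}\right)^{2} = \left(\frac{283}{91}\right)^{2} = \frac{80089}{8281}$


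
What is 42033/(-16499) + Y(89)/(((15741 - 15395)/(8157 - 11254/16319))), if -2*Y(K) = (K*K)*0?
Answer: -42033/16499 ≈ -2.5476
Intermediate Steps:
Y(K) = 0 (Y(K) = -K*K*0/2 = -K**2*0/2 = -1/2*0 = 0)
42033/(-16499) + Y(89)/(((15741 - 15395)/(8157 - 11254/16319))) = 42033/(-16499) + 0/(((15741 - 15395)/(8157 - 11254/16319))) = 42033*(-1/16499) + 0/((346/(8157 - 11254*1/16319))) = -42033/16499 + 0/((346/(8157 - 11254/16319))) = -42033/16499 + 0/((346/(133102829/16319))) = -42033/16499 + 0/((346*(16319/133102829))) = -42033/16499 + 0/(5646374/133102829) = -42033/16499 + 0*(133102829/5646374) = -42033/16499 + 0 = -42033/16499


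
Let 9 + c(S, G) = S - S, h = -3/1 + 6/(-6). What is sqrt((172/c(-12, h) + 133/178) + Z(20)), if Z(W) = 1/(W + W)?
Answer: I*sqrt(522945310)/5340 ≈ 4.2824*I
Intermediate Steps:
h = -4 (h = -3*1 + 6*(-1/6) = -3 - 1 = -4)
c(S, G) = -9 (c(S, G) = -9 + (S - S) = -9 + 0 = -9)
Z(W) = 1/(2*W)
sqrt((172/c(-12, h) + 133/178) + Z(20)) = sqrt((172/(-9) + 133/178) + (1/2)/20) = sqrt((172*(-1/9) + 133*(1/178)) + (1/2)*(1/20)) = sqrt((-172/9 + 133/178) + 1/40) = sqrt(-29419/1602 + 1/40) = sqrt(-587579/32040) = I*sqrt(522945310)/5340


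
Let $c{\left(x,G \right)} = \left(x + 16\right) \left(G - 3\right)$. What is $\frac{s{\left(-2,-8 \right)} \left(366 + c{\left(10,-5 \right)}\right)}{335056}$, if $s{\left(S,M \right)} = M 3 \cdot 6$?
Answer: $- \frac{1422}{20941} \approx -0.067905$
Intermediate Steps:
$s{\left(S,M \right)} = 18 M$ ($s{\left(S,M \right)} = 3 M 6 = 18 M$)
$c{\left(x,G \right)} = \left(-3 + G\right) \left(16 + x\right)$ ($c{\left(x,G \right)} = \left(16 + x\right) \left(-3 + G\right) = \left(-3 + G\right) \left(16 + x\right)$)
$\frac{s{\left(-2,-8 \right)} \left(366 + c{\left(10,-5 \right)}\right)}{335056} = \frac{18 \left(-8\right) \left(366 - 208\right)}{335056} = - 144 \left(366 - 208\right) \frac{1}{335056} = \left(-144\right) 158 \cdot \frac{1}{335056} = \left(-22752\right) \frac{1}{335056} = - \frac{1422}{20941}$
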